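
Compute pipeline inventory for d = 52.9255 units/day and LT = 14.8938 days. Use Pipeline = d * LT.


Pipeline = 52.9255 * 14.8938 = 788.2618

788.2618 units


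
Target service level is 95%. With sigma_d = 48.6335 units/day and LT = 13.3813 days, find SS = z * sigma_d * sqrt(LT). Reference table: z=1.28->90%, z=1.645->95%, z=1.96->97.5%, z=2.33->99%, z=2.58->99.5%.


From the table, SL = 95% corresponds to z = 1.645
sqrt(LT) = sqrt(13.3813) = 3.6580
SS = 1.645 * 48.6335 * 3.6580 = 292.6514

292.6514 units


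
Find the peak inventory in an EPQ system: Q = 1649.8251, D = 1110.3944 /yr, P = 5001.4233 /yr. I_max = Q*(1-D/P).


D/P = 0.2220
1 - D/P = 0.7780
I_max = 1649.8251 * 0.7780 = 1283.5381

1283.5381 units


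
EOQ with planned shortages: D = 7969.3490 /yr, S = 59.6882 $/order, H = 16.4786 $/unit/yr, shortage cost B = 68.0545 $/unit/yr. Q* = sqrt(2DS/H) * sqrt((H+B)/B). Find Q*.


sqrt(2DS/H) = 240.2761
sqrt((H+B)/B) = 1.1145
Q* = 240.2761 * 1.1145 = 267.7907

267.7907 units


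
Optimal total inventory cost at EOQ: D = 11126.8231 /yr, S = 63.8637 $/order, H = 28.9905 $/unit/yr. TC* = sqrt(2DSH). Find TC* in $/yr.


2*D*S*H = 41201303.9581
TC* = sqrt(41201303.9581) = 6418.8242

6418.8242 $/yr


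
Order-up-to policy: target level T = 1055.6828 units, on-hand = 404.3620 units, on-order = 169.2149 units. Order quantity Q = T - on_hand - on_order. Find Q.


Inventory position = OH + OO = 404.3620 + 169.2149 = 573.5769
Q = 1055.6828 - 573.5769 = 482.1059

482.1059 units


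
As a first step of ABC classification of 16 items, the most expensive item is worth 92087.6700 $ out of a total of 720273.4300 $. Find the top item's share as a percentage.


Top item = 92087.6700
Total = 720273.4300
Percentage = 92087.6700 / 720273.4300 * 100 = 12.7851

12.7851%


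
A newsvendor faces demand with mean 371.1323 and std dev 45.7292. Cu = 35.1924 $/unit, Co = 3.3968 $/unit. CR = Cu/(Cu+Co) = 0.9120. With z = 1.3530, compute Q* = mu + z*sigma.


CR = Cu/(Cu+Co) = 35.1924/(35.1924+3.3968) = 0.9120
z = 1.3530
Q* = 371.1323 + 1.3530 * 45.7292 = 433.0039

433.0039 units


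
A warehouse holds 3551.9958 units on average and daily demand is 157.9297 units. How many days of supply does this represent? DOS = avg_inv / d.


DOS = 3551.9958 / 157.9297 = 22.4910

22.4910 days


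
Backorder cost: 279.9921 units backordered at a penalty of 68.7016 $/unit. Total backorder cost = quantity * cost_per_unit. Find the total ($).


Total = 279.9921 * 68.7016 = 19235.9053

19235.9053 $


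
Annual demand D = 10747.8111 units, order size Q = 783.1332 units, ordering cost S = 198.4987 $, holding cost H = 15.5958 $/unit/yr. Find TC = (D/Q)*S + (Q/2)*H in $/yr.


Ordering cost = D*S/Q = 2724.2192
Holding cost = Q*H/2 = 6106.7944
TC = 2724.2192 + 6106.7944 = 8831.0136

8831.0136 $/yr


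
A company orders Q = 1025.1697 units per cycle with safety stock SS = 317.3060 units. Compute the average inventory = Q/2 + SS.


Q/2 = 512.5848
Avg = 512.5848 + 317.3060 = 829.8909

829.8909 units


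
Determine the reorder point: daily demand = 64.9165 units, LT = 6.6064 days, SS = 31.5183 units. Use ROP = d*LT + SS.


d*LT = 64.9165 * 6.6064 = 428.8644
ROP = 428.8644 + 31.5183 = 460.3827

460.3827 units


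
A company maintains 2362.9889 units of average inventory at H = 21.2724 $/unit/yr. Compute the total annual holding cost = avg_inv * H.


Cost = 2362.9889 * 21.2724 = 50266.4451

50266.4451 $/yr


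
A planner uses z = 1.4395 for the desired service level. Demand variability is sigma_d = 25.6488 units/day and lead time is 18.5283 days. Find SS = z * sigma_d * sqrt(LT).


sqrt(LT) = sqrt(18.5283) = 4.3045
SS = 1.4395 * 25.6488 * 4.3045 = 158.9266

158.9266 units


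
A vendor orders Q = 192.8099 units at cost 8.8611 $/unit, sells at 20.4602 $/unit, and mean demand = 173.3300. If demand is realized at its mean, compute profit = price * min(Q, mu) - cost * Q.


Sales at mu = min(192.8099, 173.3300) = 173.3300
Revenue = 20.4602 * 173.3300 = 3546.3665
Total cost = 8.8611 * 192.8099 = 1708.5078
Profit = 3546.3665 - 1708.5078 = 1837.8587

1837.8587 $


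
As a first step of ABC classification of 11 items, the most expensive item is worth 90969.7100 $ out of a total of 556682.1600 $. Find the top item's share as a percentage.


Top item = 90969.7100
Total = 556682.1600
Percentage = 90969.7100 / 556682.1600 * 100 = 16.3414

16.3414%


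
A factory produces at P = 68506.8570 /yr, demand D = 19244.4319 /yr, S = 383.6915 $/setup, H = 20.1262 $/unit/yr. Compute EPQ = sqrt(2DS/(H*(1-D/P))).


1 - D/P = 1 - 0.2809 = 0.7191
H*(1-D/P) = 14.4725
2DS = 14767849.8847
EPQ = sqrt(1020407.7316) = 1010.1523

1010.1523 units


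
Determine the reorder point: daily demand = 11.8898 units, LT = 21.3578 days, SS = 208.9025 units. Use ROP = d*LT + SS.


d*LT = 11.8898 * 21.3578 = 253.9400
ROP = 253.9400 + 208.9025 = 462.8425

462.8425 units


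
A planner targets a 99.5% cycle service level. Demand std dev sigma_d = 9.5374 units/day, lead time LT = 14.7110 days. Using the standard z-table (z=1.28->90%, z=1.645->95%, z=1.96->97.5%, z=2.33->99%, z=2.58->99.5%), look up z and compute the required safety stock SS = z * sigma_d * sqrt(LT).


From the table, SL = 99.5% corresponds to z = 2.58
sqrt(LT) = sqrt(14.7110) = 3.8355
SS = 2.58 * 9.5374 * 3.8355 = 94.3780

94.3780 units


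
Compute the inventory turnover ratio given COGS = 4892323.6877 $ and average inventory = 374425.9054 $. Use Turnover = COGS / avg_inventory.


Turnover = 4892323.6877 / 374425.9054 = 13.0662

13.0662


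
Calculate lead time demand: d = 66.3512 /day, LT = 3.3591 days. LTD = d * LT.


LTD = 66.3512 * 3.3591 = 222.8803

222.8803 units


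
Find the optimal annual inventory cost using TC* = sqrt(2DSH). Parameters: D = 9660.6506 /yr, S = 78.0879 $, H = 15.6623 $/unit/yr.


2*D*S*H = 23630649.1790
TC* = sqrt(23630649.1790) = 4861.1366

4861.1366 $/yr


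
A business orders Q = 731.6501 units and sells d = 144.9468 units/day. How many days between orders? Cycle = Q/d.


Cycle = 731.6501 / 144.9468 = 5.0477

5.0477 days


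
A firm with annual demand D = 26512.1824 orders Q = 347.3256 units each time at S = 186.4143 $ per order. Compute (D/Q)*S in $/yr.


Number of orders = D/Q = 76.3324
Cost = 76.3324 * 186.4143 = 14229.4433

14229.4433 $/yr


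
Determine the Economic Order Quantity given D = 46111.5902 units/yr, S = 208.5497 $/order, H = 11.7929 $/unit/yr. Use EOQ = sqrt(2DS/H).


2*D*S = 2 * 46111.5902 * 208.5497 = 19233116.6055
2*D*S/H = 1630906.4442
EOQ = sqrt(1630906.4442) = 1277.0695

1277.0695 units


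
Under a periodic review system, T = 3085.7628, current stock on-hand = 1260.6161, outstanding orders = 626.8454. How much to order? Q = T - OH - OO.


Inventory position = OH + OO = 1260.6161 + 626.8454 = 1887.4615
Q = 3085.7628 - 1887.4615 = 1198.3013

1198.3013 units


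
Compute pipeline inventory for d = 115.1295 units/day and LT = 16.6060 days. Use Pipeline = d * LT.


Pipeline = 115.1295 * 16.6060 = 1911.8405

1911.8405 units


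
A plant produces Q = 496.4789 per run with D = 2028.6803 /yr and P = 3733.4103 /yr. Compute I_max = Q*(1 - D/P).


D/P = 0.5434
1 - D/P = 0.4566
I_max = 496.4789 * 0.4566 = 226.6996

226.6996 units


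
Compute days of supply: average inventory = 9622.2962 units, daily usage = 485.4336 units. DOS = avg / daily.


DOS = 9622.2962 / 485.4336 = 19.8221

19.8221 days


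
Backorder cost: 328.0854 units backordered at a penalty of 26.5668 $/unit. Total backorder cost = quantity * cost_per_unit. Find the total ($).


Total = 328.0854 * 26.5668 = 8716.1792

8716.1792 $


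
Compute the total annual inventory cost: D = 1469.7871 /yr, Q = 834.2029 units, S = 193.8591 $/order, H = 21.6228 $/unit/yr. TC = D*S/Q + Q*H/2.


Ordering cost = D*S/Q = 341.5615
Holding cost = Q*H/2 = 9018.9012
TC = 341.5615 + 9018.9012 = 9360.4627

9360.4627 $/yr


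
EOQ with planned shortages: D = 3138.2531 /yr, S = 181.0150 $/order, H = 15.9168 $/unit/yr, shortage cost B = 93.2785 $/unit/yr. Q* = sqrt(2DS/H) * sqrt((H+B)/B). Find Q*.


sqrt(2DS/H) = 267.1704
sqrt((H+B)/B) = 1.0820
Q* = 267.1704 * 1.0820 = 289.0677

289.0677 units


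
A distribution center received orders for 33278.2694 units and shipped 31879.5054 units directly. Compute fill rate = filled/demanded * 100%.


FR = 31879.5054 / 33278.2694 * 100 = 95.7968

95.7968%


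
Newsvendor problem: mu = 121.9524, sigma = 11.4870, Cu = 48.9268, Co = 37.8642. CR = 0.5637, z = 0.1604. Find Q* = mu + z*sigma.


CR = Cu/(Cu+Co) = 48.9268/(48.9268+37.8642) = 0.5637
z = 0.1604
Q* = 121.9524 + 0.1604 * 11.4870 = 123.7949

123.7949 units


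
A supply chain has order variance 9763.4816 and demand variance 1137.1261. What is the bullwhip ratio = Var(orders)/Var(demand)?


BW = 9763.4816 / 1137.1261 = 8.5861

8.5861


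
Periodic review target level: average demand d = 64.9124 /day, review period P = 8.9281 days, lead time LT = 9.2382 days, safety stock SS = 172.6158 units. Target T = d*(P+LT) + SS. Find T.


P + LT = 18.1663
d*(P+LT) = 64.9124 * 18.1663 = 1179.2181
T = 1179.2181 + 172.6158 = 1351.8339

1351.8339 units


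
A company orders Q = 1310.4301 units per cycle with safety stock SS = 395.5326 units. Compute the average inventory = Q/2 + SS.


Q/2 = 655.2151
Avg = 655.2151 + 395.5326 = 1050.7477

1050.7477 units


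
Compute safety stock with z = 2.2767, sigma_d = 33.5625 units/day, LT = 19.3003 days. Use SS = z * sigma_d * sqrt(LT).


sqrt(LT) = sqrt(19.3003) = 4.3932
SS = 2.2767 * 33.5625 * 4.3932 = 335.6929

335.6929 units


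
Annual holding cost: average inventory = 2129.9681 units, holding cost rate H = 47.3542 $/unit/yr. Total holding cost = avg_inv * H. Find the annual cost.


Cost = 2129.9681 * 47.3542 = 100862.9354

100862.9354 $/yr


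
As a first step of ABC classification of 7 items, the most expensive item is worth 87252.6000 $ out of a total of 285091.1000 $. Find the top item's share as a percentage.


Top item = 87252.6000
Total = 285091.1000
Percentage = 87252.6000 / 285091.1000 * 100 = 30.6052

30.6052%


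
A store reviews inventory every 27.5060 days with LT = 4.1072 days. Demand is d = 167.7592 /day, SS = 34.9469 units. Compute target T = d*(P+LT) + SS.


P + LT = 31.6132
d*(P+LT) = 167.7592 * 31.6132 = 5303.4051
T = 5303.4051 + 34.9469 = 5338.3520

5338.3520 units


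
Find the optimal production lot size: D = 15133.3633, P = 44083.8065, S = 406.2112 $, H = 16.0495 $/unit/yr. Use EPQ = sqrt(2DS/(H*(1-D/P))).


1 - D/P = 1 - 0.3433 = 0.6567
H*(1-D/P) = 10.5399
2DS = 12294683.3323
EPQ = sqrt(1166486.4839) = 1080.0400

1080.0400 units


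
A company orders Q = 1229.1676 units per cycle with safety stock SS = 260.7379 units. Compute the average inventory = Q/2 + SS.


Q/2 = 614.5838
Avg = 614.5838 + 260.7379 = 875.3217

875.3217 units


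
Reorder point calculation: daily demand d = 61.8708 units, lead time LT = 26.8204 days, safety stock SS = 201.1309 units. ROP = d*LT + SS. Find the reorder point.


d*LT = 61.8708 * 26.8204 = 1659.3996
ROP = 1659.3996 + 201.1309 = 1860.5305

1860.5305 units


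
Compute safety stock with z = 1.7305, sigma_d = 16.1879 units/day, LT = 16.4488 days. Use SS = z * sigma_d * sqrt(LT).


sqrt(LT) = sqrt(16.4488) = 4.0557
SS = 1.7305 * 16.1879 * 4.0557 = 113.6133

113.6133 units


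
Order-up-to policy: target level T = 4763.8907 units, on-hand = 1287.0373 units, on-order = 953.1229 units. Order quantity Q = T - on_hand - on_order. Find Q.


Inventory position = OH + OO = 1287.0373 + 953.1229 = 2240.1602
Q = 4763.8907 - 2240.1602 = 2523.7305

2523.7305 units


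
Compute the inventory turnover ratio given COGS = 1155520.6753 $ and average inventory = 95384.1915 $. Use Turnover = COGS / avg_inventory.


Turnover = 1155520.6753 / 95384.1915 = 12.1144

12.1144


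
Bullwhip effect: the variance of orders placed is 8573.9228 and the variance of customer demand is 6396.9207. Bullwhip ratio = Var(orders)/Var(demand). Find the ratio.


BW = 8573.9228 / 6396.9207 = 1.3403

1.3403


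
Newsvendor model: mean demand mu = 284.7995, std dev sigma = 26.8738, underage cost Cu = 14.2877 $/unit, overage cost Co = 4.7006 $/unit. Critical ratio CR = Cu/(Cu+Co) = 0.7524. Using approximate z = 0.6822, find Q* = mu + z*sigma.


CR = Cu/(Cu+Co) = 14.2877/(14.2877+4.7006) = 0.7524
z = 0.6822
Q* = 284.7995 + 0.6822 * 26.8738 = 303.1328

303.1328 units


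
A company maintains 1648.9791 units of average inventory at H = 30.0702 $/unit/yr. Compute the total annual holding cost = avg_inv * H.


Cost = 1648.9791 * 30.0702 = 49585.1313

49585.1313 $/yr


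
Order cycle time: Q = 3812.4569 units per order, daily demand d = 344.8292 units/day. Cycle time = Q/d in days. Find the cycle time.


Cycle = 3812.4569 / 344.8292 = 11.0561

11.0561 days


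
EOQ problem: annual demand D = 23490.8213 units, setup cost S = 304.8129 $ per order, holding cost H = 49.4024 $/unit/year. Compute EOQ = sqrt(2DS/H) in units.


2*D*S = 2 * 23490.8213 * 304.8129 = 14320610.7277
2*D*S/H = 289876.8223
EOQ = sqrt(289876.8223) = 538.4021

538.4021 units


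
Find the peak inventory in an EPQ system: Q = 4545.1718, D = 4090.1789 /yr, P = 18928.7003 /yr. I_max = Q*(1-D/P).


D/P = 0.2161
1 - D/P = 0.7839
I_max = 4545.1718 * 0.7839 = 3563.0354

3563.0354 units


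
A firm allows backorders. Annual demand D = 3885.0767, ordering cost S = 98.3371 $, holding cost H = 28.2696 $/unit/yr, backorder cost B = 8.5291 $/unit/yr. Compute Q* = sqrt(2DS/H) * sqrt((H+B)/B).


sqrt(2DS/H) = 164.4045
sqrt((H+B)/B) = 2.0771
Q* = 164.4045 * 2.0771 = 341.4902

341.4902 units


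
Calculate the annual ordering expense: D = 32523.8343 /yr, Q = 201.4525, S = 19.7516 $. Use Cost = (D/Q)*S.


Number of orders = D/Q = 161.4467
Cost = 161.4467 * 19.7516 = 3188.8300

3188.8300 $/yr


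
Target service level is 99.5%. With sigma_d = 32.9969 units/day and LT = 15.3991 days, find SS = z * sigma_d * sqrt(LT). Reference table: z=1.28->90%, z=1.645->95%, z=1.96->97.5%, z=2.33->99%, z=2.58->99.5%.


From the table, SL = 99.5% corresponds to z = 2.58
sqrt(LT) = sqrt(15.3991) = 3.9242
SS = 2.58 * 32.9969 * 3.9242 = 334.0723

334.0723 units


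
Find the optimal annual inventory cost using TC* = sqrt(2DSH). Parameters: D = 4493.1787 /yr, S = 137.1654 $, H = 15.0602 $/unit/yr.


2*D*S*H = 18563463.1716
TC* = sqrt(18563463.1716) = 4308.5338

4308.5338 $/yr


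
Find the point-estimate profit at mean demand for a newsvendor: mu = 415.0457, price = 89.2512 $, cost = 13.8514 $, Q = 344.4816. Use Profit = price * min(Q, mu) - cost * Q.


Sales at mu = min(344.4816, 415.0457) = 344.4816
Revenue = 89.2512 * 344.4816 = 30745.3962
Total cost = 13.8514 * 344.4816 = 4771.5524
Profit = 30745.3962 - 4771.5524 = 25973.8437

25973.8437 $


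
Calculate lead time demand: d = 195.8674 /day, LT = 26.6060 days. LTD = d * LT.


LTD = 195.8674 * 26.6060 = 5211.2480

5211.2480 units


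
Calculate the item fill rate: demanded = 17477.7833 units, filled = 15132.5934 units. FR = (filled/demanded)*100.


FR = 15132.5934 / 17477.7833 * 100 = 86.5819

86.5819%


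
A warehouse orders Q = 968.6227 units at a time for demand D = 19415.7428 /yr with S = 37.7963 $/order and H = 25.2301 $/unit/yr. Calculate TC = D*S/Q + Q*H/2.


Ordering cost = D*S/Q = 757.6152
Holding cost = Q*H/2 = 12219.2238
TC = 757.6152 + 12219.2238 = 12976.8389

12976.8389 $/yr


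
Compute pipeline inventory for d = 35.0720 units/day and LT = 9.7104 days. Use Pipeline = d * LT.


Pipeline = 35.0720 * 9.7104 = 340.5631

340.5631 units


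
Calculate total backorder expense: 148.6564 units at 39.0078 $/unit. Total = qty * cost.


Total = 148.6564 * 39.0078 = 5798.7591

5798.7591 $


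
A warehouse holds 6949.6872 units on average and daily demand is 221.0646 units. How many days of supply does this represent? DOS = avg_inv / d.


DOS = 6949.6872 / 221.0646 = 31.4374

31.4374 days


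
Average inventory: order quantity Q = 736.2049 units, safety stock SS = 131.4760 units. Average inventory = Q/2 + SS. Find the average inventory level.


Q/2 = 368.1024
Avg = 368.1024 + 131.4760 = 499.5784

499.5784 units


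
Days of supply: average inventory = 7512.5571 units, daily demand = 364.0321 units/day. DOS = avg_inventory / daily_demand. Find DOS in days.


DOS = 7512.5571 / 364.0321 = 20.6371

20.6371 days


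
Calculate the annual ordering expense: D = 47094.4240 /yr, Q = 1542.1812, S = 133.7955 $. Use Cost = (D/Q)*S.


Number of orders = D/Q = 30.5375
Cost = 30.5375 * 133.7955 = 4085.7858

4085.7858 $/yr


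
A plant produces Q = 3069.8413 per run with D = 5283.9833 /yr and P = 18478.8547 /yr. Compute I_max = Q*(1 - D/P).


D/P = 0.2859
1 - D/P = 0.7141
I_max = 3069.8413 * 0.7141 = 2192.0277

2192.0277 units


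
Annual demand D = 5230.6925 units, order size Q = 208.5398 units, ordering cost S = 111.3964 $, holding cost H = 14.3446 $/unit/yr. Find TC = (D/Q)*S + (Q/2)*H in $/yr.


Ordering cost = D*S/Q = 2794.0964
Holding cost = Q*H/2 = 1495.7100
TC = 2794.0964 + 1495.7100 = 4289.8065

4289.8065 $/yr


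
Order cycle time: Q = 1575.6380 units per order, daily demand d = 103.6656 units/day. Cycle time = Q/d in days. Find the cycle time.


Cycle = 1575.6380 / 103.6656 = 15.1992

15.1992 days


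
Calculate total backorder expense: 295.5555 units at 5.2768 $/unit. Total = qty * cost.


Total = 295.5555 * 5.2768 = 1559.5873

1559.5873 $


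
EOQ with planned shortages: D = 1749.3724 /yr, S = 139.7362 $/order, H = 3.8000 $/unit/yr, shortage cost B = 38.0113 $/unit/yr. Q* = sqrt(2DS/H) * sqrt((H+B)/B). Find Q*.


sqrt(2DS/H) = 358.6896
sqrt((H+B)/B) = 1.0488
Q* = 358.6896 * 1.0488 = 376.1918

376.1918 units


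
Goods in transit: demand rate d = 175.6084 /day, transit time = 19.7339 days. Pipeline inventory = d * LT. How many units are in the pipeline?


Pipeline = 175.6084 * 19.7339 = 3465.4386

3465.4386 units


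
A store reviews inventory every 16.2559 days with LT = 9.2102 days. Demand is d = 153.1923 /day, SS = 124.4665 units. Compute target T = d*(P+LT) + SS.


P + LT = 25.4661
d*(P+LT) = 153.1923 * 25.4661 = 3901.2104
T = 3901.2104 + 124.4665 = 4025.6769

4025.6769 units


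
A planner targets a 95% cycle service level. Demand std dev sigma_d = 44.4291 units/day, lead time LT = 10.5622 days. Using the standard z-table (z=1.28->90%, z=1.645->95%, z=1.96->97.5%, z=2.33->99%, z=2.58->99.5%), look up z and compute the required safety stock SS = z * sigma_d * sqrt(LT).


From the table, SL = 95% corresponds to z = 1.645
sqrt(LT) = sqrt(10.5622) = 3.2500
SS = 1.645 * 44.4291 * 3.2500 = 237.5257

237.5257 units


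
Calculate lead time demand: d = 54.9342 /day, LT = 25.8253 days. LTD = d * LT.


LTD = 54.9342 * 25.8253 = 1418.6922

1418.6922 units


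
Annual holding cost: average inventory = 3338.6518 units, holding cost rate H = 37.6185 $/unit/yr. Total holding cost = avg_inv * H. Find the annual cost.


Cost = 3338.6518 * 37.6185 = 125595.0727

125595.0727 $/yr


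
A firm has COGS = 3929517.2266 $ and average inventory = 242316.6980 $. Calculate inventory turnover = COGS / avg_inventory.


Turnover = 3929517.2266 / 242316.6980 = 16.2165

16.2165


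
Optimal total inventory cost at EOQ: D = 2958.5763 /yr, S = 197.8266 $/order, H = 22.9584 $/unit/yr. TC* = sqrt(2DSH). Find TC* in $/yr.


2*D*S*H = 26874418.4329
TC* = sqrt(26874418.4329) = 5184.0542

5184.0542 $/yr


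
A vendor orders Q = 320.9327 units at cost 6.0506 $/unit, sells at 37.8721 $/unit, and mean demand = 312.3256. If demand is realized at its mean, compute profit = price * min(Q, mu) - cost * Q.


Sales at mu = min(320.9327, 312.3256) = 312.3256
Revenue = 37.8721 * 312.3256 = 11828.4264
Total cost = 6.0506 * 320.9327 = 1941.8354
Profit = 11828.4264 - 1941.8354 = 9886.5910

9886.5910 $


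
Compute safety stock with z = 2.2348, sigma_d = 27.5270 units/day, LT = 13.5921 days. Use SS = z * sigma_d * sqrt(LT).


sqrt(LT) = sqrt(13.5921) = 3.6867
SS = 2.2348 * 27.5270 * 3.6867 = 226.7988

226.7988 units


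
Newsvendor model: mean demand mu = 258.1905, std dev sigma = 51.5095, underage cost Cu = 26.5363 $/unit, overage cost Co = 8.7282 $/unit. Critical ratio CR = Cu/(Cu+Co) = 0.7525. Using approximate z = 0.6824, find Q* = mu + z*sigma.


CR = Cu/(Cu+Co) = 26.5363/(26.5363+8.7282) = 0.7525
z = 0.6824
Q* = 258.1905 + 0.6824 * 51.5095 = 293.3406

293.3406 units


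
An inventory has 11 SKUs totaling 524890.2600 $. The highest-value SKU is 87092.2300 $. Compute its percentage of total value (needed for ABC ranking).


Top item = 87092.2300
Total = 524890.2600
Percentage = 87092.2300 / 524890.2600 * 100 = 16.5925

16.5925%


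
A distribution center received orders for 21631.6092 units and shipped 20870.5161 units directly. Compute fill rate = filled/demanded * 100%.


FR = 20870.5161 / 21631.6092 * 100 = 96.4816

96.4816%


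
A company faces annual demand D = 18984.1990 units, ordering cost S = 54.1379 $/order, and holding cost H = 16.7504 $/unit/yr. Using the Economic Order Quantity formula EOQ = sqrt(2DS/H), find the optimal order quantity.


2*D*S = 2 * 18984.1990 * 54.1379 = 2055529.3341
2*D*S/H = 122715.2387
EOQ = sqrt(122715.2387) = 350.3073

350.3073 units


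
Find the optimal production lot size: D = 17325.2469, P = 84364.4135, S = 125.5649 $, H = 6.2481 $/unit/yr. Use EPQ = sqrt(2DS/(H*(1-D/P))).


1 - D/P = 1 - 0.2054 = 0.7946
H*(1-D/P) = 4.9650
2DS = 4350885.7889
EPQ = sqrt(876315.3042) = 936.1171

936.1171 units


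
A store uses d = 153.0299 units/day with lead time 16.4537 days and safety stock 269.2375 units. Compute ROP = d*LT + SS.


d*LT = 153.0299 * 16.4537 = 2517.9081
ROP = 2517.9081 + 269.2375 = 2787.1456

2787.1456 units


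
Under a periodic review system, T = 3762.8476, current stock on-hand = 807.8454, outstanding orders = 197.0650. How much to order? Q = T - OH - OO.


Inventory position = OH + OO = 807.8454 + 197.0650 = 1004.9104
Q = 3762.8476 - 1004.9104 = 2757.9372

2757.9372 units


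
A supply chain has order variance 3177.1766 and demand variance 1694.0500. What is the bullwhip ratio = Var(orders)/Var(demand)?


BW = 3177.1766 / 1694.0500 = 1.8755

1.8755


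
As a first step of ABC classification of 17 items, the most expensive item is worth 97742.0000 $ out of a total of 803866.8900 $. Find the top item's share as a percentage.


Top item = 97742.0000
Total = 803866.8900
Percentage = 97742.0000 / 803866.8900 * 100 = 12.1590

12.1590%


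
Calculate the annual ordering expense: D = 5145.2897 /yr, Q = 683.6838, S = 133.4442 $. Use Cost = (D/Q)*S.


Number of orders = D/Q = 7.5258
Cost = 7.5258 * 133.4442 = 1004.2787

1004.2787 $/yr


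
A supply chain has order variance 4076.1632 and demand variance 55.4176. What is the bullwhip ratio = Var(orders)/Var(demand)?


BW = 4076.1632 / 55.4176 = 73.5536

73.5536


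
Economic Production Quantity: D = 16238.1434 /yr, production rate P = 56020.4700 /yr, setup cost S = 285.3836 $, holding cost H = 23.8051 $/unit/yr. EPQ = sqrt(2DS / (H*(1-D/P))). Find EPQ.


1 - D/P = 1 - 0.2899 = 0.7101
H*(1-D/P) = 16.9049
2DS = 9268199.6416
EPQ = sqrt(548254.1650) = 740.4419

740.4419 units


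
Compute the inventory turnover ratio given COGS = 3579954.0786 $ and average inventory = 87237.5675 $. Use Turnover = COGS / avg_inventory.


Turnover = 3579954.0786 / 87237.5675 = 41.0368

41.0368


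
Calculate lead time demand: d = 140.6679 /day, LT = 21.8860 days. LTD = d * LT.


LTD = 140.6679 * 21.8860 = 3078.6577

3078.6577 units


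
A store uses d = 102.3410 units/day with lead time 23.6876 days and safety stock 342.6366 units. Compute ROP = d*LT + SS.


d*LT = 102.3410 * 23.6876 = 2424.2127
ROP = 2424.2127 + 342.6366 = 2766.8493

2766.8493 units


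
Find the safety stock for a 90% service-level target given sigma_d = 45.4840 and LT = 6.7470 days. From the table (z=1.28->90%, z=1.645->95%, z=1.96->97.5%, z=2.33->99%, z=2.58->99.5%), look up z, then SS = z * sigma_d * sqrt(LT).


From the table, SL = 90% corresponds to z = 1.28
sqrt(LT) = sqrt(6.7470) = 2.5975
SS = 1.28 * 45.4840 * 2.5975 = 151.2251

151.2251 units


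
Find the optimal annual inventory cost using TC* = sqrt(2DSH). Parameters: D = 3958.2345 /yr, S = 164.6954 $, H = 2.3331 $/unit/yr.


2*D*S*H = 3041909.8452
TC* = sqrt(3041909.8452) = 1744.1072

1744.1072 $/yr


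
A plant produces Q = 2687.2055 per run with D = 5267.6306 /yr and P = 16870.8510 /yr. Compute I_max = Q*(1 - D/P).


D/P = 0.3122
1 - D/P = 0.6878
I_max = 2687.2055 * 0.6878 = 1848.1722

1848.1722 units


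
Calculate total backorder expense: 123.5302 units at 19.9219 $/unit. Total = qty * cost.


Total = 123.5302 * 19.9219 = 2460.9563

2460.9563 $


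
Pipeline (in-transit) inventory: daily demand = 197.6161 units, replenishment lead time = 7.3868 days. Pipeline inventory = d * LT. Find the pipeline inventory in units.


Pipeline = 197.6161 * 7.3868 = 1459.7506

1459.7506 units


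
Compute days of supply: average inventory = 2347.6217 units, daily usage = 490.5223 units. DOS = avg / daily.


DOS = 2347.6217 / 490.5223 = 4.7860

4.7860 days


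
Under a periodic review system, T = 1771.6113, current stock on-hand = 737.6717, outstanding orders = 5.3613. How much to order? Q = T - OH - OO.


Inventory position = OH + OO = 737.6717 + 5.3613 = 743.0330
Q = 1771.6113 - 743.0330 = 1028.5783

1028.5783 units


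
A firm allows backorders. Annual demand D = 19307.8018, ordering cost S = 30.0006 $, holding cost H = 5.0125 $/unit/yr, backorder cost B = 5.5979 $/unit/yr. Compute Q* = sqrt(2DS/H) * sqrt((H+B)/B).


sqrt(2DS/H) = 480.7499
sqrt((H+B)/B) = 1.3767
Q* = 480.7499 * 1.3767 = 661.8697

661.8697 units


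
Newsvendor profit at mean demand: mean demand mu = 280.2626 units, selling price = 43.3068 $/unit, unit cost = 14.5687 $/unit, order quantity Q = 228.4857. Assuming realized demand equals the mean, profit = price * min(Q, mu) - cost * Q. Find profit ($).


Sales at mu = min(228.4857, 280.2626) = 228.4857
Revenue = 43.3068 * 228.4857 = 9894.9845
Total cost = 14.5687 * 228.4857 = 3328.7396
Profit = 9894.9845 - 3328.7396 = 6566.2449

6566.2449 $


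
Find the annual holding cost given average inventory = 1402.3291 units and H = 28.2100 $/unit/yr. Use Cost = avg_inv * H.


Cost = 1402.3291 * 28.2100 = 39559.7039

39559.7039 $/yr


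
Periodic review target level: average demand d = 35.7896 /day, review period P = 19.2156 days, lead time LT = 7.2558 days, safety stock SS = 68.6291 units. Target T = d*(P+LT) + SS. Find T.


P + LT = 26.4714
d*(P+LT) = 35.7896 * 26.4714 = 947.4008
T = 947.4008 + 68.6291 = 1016.0299

1016.0299 units


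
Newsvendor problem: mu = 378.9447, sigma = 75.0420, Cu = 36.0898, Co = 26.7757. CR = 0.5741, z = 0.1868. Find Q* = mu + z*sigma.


CR = Cu/(Cu+Co) = 36.0898/(36.0898+26.7757) = 0.5741
z = 0.1868
Q* = 378.9447 + 0.1868 * 75.0420 = 392.9625

392.9625 units


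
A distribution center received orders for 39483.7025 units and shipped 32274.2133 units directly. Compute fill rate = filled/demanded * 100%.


FR = 32274.2133 / 39483.7025 * 100 = 81.7406

81.7406%


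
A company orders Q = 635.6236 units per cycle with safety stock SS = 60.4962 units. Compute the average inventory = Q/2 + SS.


Q/2 = 317.8118
Avg = 317.8118 + 60.4962 = 378.3080

378.3080 units


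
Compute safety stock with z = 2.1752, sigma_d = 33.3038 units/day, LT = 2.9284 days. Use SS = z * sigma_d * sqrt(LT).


sqrt(LT) = sqrt(2.9284) = 1.7113
SS = 2.1752 * 33.3038 * 1.7113 = 123.9676

123.9676 units


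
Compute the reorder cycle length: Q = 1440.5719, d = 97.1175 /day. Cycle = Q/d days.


Cycle = 1440.5719 / 97.1175 = 14.8333

14.8333 days


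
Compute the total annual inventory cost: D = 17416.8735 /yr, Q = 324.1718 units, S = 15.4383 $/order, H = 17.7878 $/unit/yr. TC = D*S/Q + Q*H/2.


Ordering cost = D*S/Q = 829.4581
Holding cost = Q*H/2 = 2883.1516
TC = 829.4581 + 2883.1516 = 3712.6096

3712.6096 $/yr


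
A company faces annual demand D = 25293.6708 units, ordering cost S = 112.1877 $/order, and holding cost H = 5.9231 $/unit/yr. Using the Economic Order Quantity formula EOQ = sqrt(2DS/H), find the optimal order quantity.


2*D*S = 2 * 25293.6708 * 112.1877 = 5675277.5032
2*D*S/H = 958160.0012
EOQ = sqrt(958160.0012) = 978.8565

978.8565 units


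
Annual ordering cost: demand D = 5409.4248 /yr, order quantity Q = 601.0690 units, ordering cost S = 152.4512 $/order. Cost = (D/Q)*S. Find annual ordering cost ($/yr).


Number of orders = D/Q = 8.9997
Cost = 8.9997 * 152.4512 = 1372.0110

1372.0110 $/yr


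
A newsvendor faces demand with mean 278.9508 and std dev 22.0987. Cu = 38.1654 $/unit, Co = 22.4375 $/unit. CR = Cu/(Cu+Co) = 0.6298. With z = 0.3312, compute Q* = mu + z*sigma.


CR = Cu/(Cu+Co) = 38.1654/(38.1654+22.4375) = 0.6298
z = 0.3312
Q* = 278.9508 + 0.3312 * 22.0987 = 286.2699

286.2699 units


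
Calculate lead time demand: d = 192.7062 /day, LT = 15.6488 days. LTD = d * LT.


LTD = 192.7062 * 15.6488 = 3015.6208

3015.6208 units


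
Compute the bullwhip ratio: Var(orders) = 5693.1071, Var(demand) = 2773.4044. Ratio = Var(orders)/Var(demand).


BW = 5693.1071 / 2773.4044 = 2.0528

2.0528


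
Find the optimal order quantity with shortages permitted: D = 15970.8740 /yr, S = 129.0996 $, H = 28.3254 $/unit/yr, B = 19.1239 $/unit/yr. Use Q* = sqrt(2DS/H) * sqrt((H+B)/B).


sqrt(2DS/H) = 381.5520
sqrt((H+B)/B) = 1.5752
Q* = 381.5520 * 1.5752 = 601.0083

601.0083 units


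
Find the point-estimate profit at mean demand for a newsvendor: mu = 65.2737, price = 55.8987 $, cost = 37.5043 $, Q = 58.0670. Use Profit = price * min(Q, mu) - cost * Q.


Sales at mu = min(58.0670, 65.2737) = 58.0670
Revenue = 55.8987 * 58.0670 = 3245.8698
Total cost = 37.5043 * 58.0670 = 2177.7622
Profit = 3245.8698 - 2177.7622 = 1068.1076

1068.1076 $


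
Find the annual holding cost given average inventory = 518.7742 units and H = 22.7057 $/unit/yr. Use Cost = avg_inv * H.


Cost = 518.7742 * 22.7057 = 11779.1314

11779.1314 $/yr


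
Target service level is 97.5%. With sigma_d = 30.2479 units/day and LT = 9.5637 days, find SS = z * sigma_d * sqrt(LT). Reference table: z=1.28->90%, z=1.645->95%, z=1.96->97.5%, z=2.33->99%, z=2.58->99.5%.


From the table, SL = 97.5% corresponds to z = 1.96
sqrt(LT) = sqrt(9.5637) = 3.0925
SS = 1.96 * 30.2479 * 3.0925 = 183.3430

183.3430 units


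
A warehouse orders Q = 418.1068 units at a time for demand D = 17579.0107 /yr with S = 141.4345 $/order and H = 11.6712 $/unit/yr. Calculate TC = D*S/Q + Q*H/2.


Ordering cost = D*S/Q = 5946.5156
Holding cost = Q*H/2 = 2439.9040
TC = 5946.5156 + 2439.9040 = 8386.4196

8386.4196 $/yr


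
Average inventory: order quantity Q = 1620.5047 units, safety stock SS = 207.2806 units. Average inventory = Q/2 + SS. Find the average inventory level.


Q/2 = 810.2523
Avg = 810.2523 + 207.2806 = 1017.5330

1017.5330 units


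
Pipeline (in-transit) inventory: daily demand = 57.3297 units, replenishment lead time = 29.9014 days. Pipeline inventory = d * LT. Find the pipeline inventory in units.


Pipeline = 57.3297 * 29.9014 = 1714.2383

1714.2383 units


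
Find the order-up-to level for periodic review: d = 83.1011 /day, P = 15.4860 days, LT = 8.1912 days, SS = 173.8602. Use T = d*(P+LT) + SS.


P + LT = 23.6772
d*(P+LT) = 83.1011 * 23.6772 = 1967.6014
T = 1967.6014 + 173.8602 = 2141.4616

2141.4616 units


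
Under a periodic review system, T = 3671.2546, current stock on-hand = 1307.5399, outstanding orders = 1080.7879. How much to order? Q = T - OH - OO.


Inventory position = OH + OO = 1307.5399 + 1080.7879 = 2388.3278
Q = 3671.2546 - 2388.3278 = 1282.9268

1282.9268 units


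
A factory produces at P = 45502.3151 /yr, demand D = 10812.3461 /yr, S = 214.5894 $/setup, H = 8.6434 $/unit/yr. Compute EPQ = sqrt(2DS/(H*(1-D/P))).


1 - D/P = 1 - 0.2376 = 0.7624
H*(1-D/P) = 6.5895
2DS = 4640429.7244
EPQ = sqrt(704211.5926) = 839.1732

839.1732 units


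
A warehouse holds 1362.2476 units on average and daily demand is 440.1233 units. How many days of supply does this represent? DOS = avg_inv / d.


DOS = 1362.2476 / 440.1233 = 3.0951

3.0951 days


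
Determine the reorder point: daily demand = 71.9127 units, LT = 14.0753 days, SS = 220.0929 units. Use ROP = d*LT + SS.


d*LT = 71.9127 * 14.0753 = 1012.1928
ROP = 1012.1928 + 220.0929 = 1232.2857

1232.2857 units


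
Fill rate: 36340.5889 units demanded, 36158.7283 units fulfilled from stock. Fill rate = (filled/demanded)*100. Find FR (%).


FR = 36158.7283 / 36340.5889 * 100 = 99.4996

99.4996%


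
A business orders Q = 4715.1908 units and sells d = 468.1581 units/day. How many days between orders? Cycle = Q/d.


Cycle = 4715.1908 / 468.1581 = 10.0718

10.0718 days


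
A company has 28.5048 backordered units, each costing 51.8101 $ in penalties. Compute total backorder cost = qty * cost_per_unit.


Total = 28.5048 * 51.8101 = 1476.8365

1476.8365 $


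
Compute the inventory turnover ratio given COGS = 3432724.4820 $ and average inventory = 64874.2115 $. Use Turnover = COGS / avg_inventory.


Turnover = 3432724.4820 / 64874.2115 = 52.9135

52.9135


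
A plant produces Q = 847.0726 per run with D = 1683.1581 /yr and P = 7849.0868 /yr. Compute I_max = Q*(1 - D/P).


D/P = 0.2144
1 - D/P = 0.7856
I_max = 847.0726 * 0.7856 = 665.4264

665.4264 units


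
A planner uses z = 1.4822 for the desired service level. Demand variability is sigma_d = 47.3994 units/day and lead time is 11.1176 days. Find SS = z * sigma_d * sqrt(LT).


sqrt(LT) = sqrt(11.1176) = 3.3343
SS = 1.4822 * 47.3994 * 3.3343 = 234.2530

234.2530 units


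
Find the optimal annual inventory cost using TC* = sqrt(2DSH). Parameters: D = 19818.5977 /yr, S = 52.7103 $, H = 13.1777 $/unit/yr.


2*D*S*H = 27532016.5485
TC* = sqrt(27532016.5485) = 5247.0960

5247.0960 $/yr


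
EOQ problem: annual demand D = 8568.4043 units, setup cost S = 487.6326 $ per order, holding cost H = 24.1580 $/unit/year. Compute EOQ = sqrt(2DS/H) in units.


2*D*S = 2 * 8568.4043 * 487.6326 = 8356466.5333
2*D*S/H = 345908.8721
EOQ = sqrt(345908.8721) = 588.1402

588.1402 units


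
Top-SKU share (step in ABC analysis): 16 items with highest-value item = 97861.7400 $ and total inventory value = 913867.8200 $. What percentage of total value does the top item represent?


Top item = 97861.7400
Total = 913867.8200
Percentage = 97861.7400 / 913867.8200 * 100 = 10.7085

10.7085%


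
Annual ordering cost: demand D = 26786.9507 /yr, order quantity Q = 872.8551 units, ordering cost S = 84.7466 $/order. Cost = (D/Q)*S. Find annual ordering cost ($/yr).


Number of orders = D/Q = 30.6889
Cost = 30.6889 * 84.7466 = 2600.7788

2600.7788 $/yr


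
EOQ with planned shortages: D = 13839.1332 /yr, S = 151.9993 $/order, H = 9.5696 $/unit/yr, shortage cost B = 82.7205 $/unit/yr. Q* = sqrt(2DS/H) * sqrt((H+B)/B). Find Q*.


sqrt(2DS/H) = 663.0455
sqrt((H+B)/B) = 1.0563
Q* = 663.0455 * 1.0563 = 700.3487

700.3487 units


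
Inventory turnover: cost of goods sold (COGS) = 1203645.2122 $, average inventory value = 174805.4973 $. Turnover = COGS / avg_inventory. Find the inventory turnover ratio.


Turnover = 1203645.2122 / 174805.4973 = 6.8856

6.8856


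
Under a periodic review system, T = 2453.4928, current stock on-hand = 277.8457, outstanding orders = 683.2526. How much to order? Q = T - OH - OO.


Inventory position = OH + OO = 277.8457 + 683.2526 = 961.0983
Q = 2453.4928 - 961.0983 = 1492.3945

1492.3945 units


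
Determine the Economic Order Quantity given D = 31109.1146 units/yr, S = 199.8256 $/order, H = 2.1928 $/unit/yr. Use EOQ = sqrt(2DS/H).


2*D*S = 2 * 31109.1146 * 199.8256 = 12432794.9808
2*D*S/H = 5669826.2408
EOQ = sqrt(5669826.2408) = 2381.1397

2381.1397 units


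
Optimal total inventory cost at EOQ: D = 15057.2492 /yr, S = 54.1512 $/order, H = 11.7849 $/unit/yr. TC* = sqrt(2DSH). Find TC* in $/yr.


2*D*S*H = 19218063.3469
TC* = sqrt(19218063.3469) = 4383.8412

4383.8412 $/yr


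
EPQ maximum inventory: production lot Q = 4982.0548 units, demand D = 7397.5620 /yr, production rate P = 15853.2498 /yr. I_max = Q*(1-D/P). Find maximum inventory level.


D/P = 0.4666
1 - D/P = 0.5334
I_max = 4982.0548 * 0.5334 = 2657.2911

2657.2911 units


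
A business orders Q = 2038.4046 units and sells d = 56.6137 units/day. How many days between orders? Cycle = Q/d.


Cycle = 2038.4046 / 56.6137 = 36.0055

36.0055 days


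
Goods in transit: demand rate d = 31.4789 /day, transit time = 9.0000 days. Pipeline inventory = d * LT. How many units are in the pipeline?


Pipeline = 31.4789 * 9.0000 = 283.3101

283.3101 units


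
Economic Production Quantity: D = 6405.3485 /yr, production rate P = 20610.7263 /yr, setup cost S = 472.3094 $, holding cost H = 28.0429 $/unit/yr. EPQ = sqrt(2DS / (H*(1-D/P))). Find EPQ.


1 - D/P = 1 - 0.3108 = 0.6892
H*(1-D/P) = 19.3278
2DS = 6050612.6137
EPQ = sqrt(313052.3244) = 559.5108

559.5108 units


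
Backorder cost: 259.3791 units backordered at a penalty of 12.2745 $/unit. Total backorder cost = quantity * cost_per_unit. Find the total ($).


Total = 259.3791 * 12.2745 = 3183.7488

3183.7488 $


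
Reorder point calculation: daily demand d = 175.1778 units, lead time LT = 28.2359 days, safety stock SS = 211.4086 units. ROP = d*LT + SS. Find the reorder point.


d*LT = 175.1778 * 28.2359 = 4946.3028
ROP = 4946.3028 + 211.4086 = 5157.7114

5157.7114 units


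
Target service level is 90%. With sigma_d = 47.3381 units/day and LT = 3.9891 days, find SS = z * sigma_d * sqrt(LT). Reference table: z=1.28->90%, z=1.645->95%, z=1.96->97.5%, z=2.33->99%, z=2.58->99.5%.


From the table, SL = 90% corresponds to z = 1.28
sqrt(LT) = sqrt(3.9891) = 1.9973
SS = 1.28 * 47.3381 * 1.9973 = 121.0203

121.0203 units


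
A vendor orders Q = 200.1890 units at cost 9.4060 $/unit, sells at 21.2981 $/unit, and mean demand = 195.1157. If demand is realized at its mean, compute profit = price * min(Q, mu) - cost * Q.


Sales at mu = min(200.1890, 195.1157) = 195.1157
Revenue = 21.2981 * 195.1157 = 4155.5937
Total cost = 9.4060 * 200.1890 = 1882.9777
Profit = 4155.5937 - 1882.9777 = 2272.6160

2272.6160 $


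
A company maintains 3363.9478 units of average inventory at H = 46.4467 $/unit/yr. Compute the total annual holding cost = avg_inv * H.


Cost = 3363.9478 * 46.4467 = 156244.2743

156244.2743 $/yr


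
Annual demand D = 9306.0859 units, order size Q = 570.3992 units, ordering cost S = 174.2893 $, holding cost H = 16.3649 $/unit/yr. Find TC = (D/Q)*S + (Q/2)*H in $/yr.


Ordering cost = D*S/Q = 2843.5369
Holding cost = Q*H/2 = 4667.2629
TC = 2843.5369 + 4667.2629 = 7510.7999

7510.7999 $/yr


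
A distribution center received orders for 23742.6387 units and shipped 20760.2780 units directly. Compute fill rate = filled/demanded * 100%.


FR = 20760.2780 / 23742.6387 * 100 = 87.4388

87.4388%


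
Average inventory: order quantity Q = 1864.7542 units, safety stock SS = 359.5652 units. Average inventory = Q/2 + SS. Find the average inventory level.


Q/2 = 932.3771
Avg = 932.3771 + 359.5652 = 1291.9423

1291.9423 units


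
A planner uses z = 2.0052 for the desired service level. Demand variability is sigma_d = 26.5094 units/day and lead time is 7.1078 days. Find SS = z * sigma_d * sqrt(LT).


sqrt(LT) = sqrt(7.1078) = 2.6660
SS = 2.0052 * 26.5094 * 2.6660 = 141.7181

141.7181 units
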